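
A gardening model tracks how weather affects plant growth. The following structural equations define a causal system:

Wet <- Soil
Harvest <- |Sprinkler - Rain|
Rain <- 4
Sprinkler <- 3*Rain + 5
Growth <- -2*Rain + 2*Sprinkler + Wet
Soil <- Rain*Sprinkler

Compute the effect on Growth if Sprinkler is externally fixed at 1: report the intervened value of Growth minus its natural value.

do(Sprinkler=1) replaces the equation Sprinkler <- 3*Rain + 5 with the constant Sprinkler = 1.
Soil = Rain*Sprinkler  [with Rain=4, Sprinkler=1]  = 4
Wet = Soil  [with Soil=4]  = 4
Growth = -2*Rain + 2*Sprinkler + Wet  [with Rain=4, Sprinkler=1, Wet=4]  = -2
Without intervention: Sprinkler = 3*Rain + 5  [with Rain=4]  = 17; Soil = Rain*Sprinkler  [with Rain=4, Sprinkler=17]  = 68; Wet = Soil  [with Soil=68]  = 68; Growth = -2*Rain + 2*Sprinkler + Wet  [with Rain=4, Sprinkler=17, Wet=68]  = 94.
Change = -2 − 94 = -96.

-96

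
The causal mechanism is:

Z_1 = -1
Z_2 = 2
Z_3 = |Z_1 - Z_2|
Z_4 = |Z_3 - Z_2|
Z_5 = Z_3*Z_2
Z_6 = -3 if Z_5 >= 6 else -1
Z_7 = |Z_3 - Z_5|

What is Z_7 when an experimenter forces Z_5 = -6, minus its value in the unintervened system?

Under do(Z_5=-6), the mechanism Z_5 = Z_3*Z_2 is discarded; Z_5 is fixed at -6.
Z_3 = |Z_1 - Z_2|  [with Z_1=-1, Z_2=2]  = 3
Z_7 = |Z_3 - Z_5|  [with Z_3=3, Z_5=-6]  = 9
Without intervention: Z_3 = |Z_1 - Z_2|  [with Z_1=-1, Z_2=2]  = 3; Z_5 = Z_3*Z_2  [with Z_3=3, Z_2=2]  = 6; Z_7 = |Z_3 - Z_5|  [with Z_3=3, Z_5=6]  = 3.
Change = 9 − 3 = 6.

6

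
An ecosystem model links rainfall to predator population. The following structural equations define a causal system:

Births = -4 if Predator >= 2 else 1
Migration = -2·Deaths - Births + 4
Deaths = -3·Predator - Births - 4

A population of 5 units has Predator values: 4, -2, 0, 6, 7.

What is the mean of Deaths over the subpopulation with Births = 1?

-2

Conditioning on Births=1 selects the 2 unit(s) with Predator ∈ {-2, 0}. Their Deaths values: 1, -5. Mean = -2.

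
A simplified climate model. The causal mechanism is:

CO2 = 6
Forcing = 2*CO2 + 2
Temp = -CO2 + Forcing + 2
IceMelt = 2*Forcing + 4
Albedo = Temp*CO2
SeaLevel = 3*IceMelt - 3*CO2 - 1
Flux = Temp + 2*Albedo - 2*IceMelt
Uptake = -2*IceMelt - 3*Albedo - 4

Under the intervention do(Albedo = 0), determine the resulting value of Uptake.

do(Albedo=0) replaces the equation Albedo = Temp*CO2 with the constant Albedo = 0.
Forcing = 2*CO2 + 2  [with CO2=6]  = 14
IceMelt = 2*Forcing + 4  [with Forcing=14]  = 32
Uptake = -2*IceMelt - 3*Albedo - 4  [with IceMelt=32, Albedo=0]  = -68

-68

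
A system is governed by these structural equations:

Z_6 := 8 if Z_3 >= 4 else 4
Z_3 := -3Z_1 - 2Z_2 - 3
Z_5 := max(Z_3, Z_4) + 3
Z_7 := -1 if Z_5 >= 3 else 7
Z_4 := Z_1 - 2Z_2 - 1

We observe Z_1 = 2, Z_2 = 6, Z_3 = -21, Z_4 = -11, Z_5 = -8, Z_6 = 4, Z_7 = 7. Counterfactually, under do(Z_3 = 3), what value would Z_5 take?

do(Z_3=3) replaces the equation Z_3 := -3Z_1 - 2Z_2 - 3 with the constant Z_3 = 3.
Z_4 = Z_1 - 2Z_2 - 1  [with Z_1=2, Z_2=6]  = -11
Z_5 = max(Z_3, Z_4) + 3  [with Z_3=3, Z_4=-11]  = 6

6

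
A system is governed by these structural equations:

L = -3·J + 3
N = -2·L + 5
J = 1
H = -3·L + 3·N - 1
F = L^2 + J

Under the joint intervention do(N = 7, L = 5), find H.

5

The joint intervention fixes N = 7, L = 5, removing each variable's own equation.
H = -3·L + 3·N - 1  [with L=5, N=7]  = 5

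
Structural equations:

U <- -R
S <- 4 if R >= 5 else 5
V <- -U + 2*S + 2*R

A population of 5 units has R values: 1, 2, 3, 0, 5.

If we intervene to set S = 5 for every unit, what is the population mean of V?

The intervention sets S=5 in all 5 units regardless of R. Recomputing V per unit gives 13, 16, 19, 10, 25; average 16.6.

16.6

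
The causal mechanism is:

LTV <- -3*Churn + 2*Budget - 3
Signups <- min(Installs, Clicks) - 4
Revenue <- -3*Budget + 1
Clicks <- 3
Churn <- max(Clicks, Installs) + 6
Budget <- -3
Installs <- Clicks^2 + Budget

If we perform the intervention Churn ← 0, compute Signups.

-1

The intervention breaks the incoming arrows to Churn: Churn <- max(Clicks, Installs) + 6 no longer applies, and Churn = 0.
Since Signups is not a descendant of the intervened variable, it is unaffected.
Installs = Clicks^2 + Budget  [with Clicks=3, Budget=-3]  = 6
Signups = min(Installs, Clicks) - 4  [with Installs=6, Clicks=3]  = -1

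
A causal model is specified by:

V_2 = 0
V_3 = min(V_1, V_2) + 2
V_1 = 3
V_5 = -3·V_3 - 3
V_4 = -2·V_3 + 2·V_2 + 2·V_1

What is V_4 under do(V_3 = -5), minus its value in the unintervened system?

The intervention breaks the incoming arrows to V_3: V_3 = min(V_1, V_2) + 2 no longer applies, and V_3 = -5.
V_4 = -2·V_3 + 2·V_2 + 2·V_1  [with V_3=-5, V_2=0, V_1=3]  = 16
Without intervention: V_3 = min(V_1, V_2) + 2  [with V_1=3, V_2=0]  = 2; V_4 = -2·V_3 + 2·V_2 + 2·V_1  [with V_3=2, V_2=0, V_1=3]  = 2.
Change = 16 − 2 = 14.

14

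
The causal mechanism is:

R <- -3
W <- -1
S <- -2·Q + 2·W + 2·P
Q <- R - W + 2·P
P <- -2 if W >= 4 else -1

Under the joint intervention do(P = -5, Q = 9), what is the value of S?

-30

Setting P = -5, Q = 9 by intervention discards those variables' equations.
S = -2·Q + 2·W + 2·P  [with Q=9, W=-1, P=-5]  = -30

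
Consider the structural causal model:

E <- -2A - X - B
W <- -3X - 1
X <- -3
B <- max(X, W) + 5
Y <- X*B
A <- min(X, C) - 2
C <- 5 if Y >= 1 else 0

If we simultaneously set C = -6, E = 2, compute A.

-8

Under do(C = -6, E = 2), each intervened variable's structural equation is replaced by its fixed value.
A = min(X, C) - 2  [with X=-3, C=-6]  = -8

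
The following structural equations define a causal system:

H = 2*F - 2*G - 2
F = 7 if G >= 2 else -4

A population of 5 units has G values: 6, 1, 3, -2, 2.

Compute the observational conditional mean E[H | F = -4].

-9

Observing F=-4 restricts to units where F's equation naturally yields -4: G ∈ {1, -2}. In that subpopulation H = -12, -6, mean -9.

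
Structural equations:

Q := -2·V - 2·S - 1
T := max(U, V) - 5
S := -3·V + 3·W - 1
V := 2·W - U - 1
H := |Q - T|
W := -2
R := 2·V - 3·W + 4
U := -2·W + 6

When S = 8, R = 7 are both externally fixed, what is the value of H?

8

Under do(S = 8, R = 7), each intervened variable's structural equation is replaced by its fixed value.
U = -2·W + 6  [with W=-2]  = 10
V = 2·W - U - 1  [with W=-2, U=10]  = -15
Q = -2·V - 2·S - 1  [with V=-15, S=8]  = 13
T = max(U, V) - 5  [with U=10, V=-15]  = 5
H = |Q - T|  [with Q=13, T=5]  = 8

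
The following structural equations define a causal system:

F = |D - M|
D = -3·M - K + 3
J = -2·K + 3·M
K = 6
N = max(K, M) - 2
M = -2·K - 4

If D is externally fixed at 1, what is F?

Under do(D=1), the mechanism D = -3·M - K + 3 is discarded; D is fixed at 1.
M = -2·K - 4  [with K=6]  = -16
F = |D - M|  [with D=1, M=-16]  = 17

17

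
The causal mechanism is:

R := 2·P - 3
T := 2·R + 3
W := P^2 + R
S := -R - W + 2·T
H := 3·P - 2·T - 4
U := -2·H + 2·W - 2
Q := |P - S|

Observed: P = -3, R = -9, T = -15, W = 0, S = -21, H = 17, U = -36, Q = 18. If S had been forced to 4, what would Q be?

7

do(S=4) replaces the equation S := -R - W + 2·T with the constant S = 4.
Q = |P - S|  [with P=-3, S=4]  = 7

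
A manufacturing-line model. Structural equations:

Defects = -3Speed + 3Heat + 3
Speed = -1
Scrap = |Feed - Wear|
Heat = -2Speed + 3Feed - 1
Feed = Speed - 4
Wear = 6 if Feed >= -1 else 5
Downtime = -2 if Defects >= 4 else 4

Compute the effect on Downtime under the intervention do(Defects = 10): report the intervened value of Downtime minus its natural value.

-6

Under do(Defects=10), the mechanism Defects = -3Speed + 3Heat + 3 is discarded; Defects is fixed at 10.
Downtime = -2 if Defects >= 4 else 4  [with Defects=10]  = -2
Without intervention: Feed = Speed - 4  [with Speed=-1]  = -5; Heat = -2Speed + 3Feed - 1  [with Speed=-1, Feed=-5]  = -14; Defects = -3Speed + 3Heat + 3  [with Speed=-1, Heat=-14]  = -36; Downtime = -2 if Defects >= 4 else 4  [with Defects=-36]  = 4.
Change = -2 − 4 = -6.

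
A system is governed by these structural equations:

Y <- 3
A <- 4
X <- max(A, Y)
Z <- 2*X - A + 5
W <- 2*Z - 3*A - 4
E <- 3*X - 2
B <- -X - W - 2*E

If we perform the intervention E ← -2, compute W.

2

do(E=-2) replaces the equation E <- 3*X - 2 with the constant E = -2.
Since W is not a descendant of the intervened variable, it is unaffected.
X = max(A, Y)  [with A=4, Y=3]  = 4
Z = 2*X - A + 5  [with X=4, A=4]  = 9
W = 2*Z - 3*A - 4  [with Z=9, A=4]  = 2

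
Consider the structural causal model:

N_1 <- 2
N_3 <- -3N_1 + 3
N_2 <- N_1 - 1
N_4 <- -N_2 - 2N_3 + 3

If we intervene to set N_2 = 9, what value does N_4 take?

Under do(N_2=9), the mechanism N_2 <- N_1 - 1 is discarded; N_2 is fixed at 9.
N_3 = -3N_1 + 3  [with N_1=2]  = -3
N_4 = -N_2 - 2N_3 + 3  [with N_2=9, N_3=-3]  = 0

0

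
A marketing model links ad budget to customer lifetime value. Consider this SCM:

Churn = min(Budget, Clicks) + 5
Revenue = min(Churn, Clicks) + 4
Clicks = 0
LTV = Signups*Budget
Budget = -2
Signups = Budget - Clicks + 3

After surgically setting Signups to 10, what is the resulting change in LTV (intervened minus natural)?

-18

The intervention breaks the incoming arrows to Signups: Signups = Budget - Clicks + 3 no longer applies, and Signups = 10.
LTV = Signups*Budget  [with Signups=10, Budget=-2]  = -20
Without intervention: Signups = Budget - Clicks + 3  [with Budget=-2, Clicks=0]  = 1; LTV = Signups*Budget  [with Signups=1, Budget=-2]  = -2.
Change = -20 − (-2) = -18.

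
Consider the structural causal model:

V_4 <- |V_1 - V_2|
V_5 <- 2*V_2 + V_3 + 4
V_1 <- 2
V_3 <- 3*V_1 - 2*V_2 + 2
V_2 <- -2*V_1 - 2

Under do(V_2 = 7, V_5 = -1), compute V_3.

-6

Under do(V_2 = 7, V_5 = -1), each intervened variable's structural equation is replaced by its fixed value.
V_3 = 3*V_1 - 2*V_2 + 2  [with V_1=2, V_2=7]  = -6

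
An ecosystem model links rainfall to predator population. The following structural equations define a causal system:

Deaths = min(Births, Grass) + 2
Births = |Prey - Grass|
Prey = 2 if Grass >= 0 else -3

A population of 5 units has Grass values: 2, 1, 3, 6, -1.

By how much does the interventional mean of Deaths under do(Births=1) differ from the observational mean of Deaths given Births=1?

The intervention sets Births=1 in all 5 units regardless of Grass. Recomputing Deaths per unit gives 3, 3, 3, 3, 1; average 2.6.
Observing Births=1 restricts to units where Births's equation naturally yields 1: Grass ∈ {1, 3}. In that subpopulation Deaths = 3, 3, mean 3.
Difference = 2.6 − 3 = -0.4.

-0.4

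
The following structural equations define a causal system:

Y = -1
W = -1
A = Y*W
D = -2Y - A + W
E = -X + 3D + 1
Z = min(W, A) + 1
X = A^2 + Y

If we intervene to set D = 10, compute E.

31

Intervening sets D = 10 and removes its equation (D = -2Y - A + W).
A = Y*W  [with Y=-1, W=-1]  = 1
X = A^2 + Y  [with A=1, Y=-1]  = 0
E = -X + 3D + 1  [with X=0, D=10]  = 31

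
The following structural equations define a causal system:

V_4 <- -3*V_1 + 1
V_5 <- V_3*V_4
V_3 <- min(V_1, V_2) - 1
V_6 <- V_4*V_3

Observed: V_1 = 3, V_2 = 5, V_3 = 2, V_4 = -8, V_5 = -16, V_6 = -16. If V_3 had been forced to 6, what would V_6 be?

-48

The intervention breaks the incoming arrows to V_3: V_3 <- min(V_1, V_2) - 1 no longer applies, and V_3 = 6.
V_4 = -3*V_1 + 1  [with V_1=3]  = -8
V_6 = V_4*V_3  [with V_4=-8, V_3=6]  = -48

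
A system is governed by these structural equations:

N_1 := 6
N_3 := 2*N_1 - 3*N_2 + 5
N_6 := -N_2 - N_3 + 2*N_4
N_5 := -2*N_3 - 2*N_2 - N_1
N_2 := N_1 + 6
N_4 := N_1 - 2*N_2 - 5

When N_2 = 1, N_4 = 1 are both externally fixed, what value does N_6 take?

-13

The joint intervention fixes N_2 = 1, N_4 = 1, removing each variable's own equation.
N_3 = 2*N_1 - 3*N_2 + 5  [with N_1=6, N_2=1]  = 14
N_6 = -N_2 - N_3 + 2*N_4  [with N_2=1, N_3=14, N_4=1]  = -13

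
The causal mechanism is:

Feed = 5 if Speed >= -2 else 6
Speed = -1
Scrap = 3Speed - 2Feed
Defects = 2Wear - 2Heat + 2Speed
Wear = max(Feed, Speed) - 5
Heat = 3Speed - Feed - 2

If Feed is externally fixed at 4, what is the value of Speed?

Under do(Feed=4), the mechanism Feed = 5 if Speed >= -2 else 6 is discarded; Feed is fixed at 4.
Speed is not downstream of the intervention, so its value is determined by the original equations.

-1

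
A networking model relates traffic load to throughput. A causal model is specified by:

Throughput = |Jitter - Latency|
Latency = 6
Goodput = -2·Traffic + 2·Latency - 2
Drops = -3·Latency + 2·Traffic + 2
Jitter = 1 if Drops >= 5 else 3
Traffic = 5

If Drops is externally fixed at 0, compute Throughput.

3

do(Drops=0) replaces the equation Drops = -3·Latency + 2·Traffic + 2 with the constant Drops = 0.
Jitter = 1 if Drops >= 5 else 3  [with Drops=0]  = 3
Throughput = |Jitter - Latency|  [with Jitter=3, Latency=6]  = 3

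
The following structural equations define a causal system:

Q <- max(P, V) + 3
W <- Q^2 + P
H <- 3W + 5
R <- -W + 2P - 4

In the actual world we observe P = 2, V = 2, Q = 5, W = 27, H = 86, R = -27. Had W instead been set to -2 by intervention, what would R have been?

2

Under do(W=-2), the mechanism W <- Q^2 + P is discarded; W is fixed at -2.
R = -W + 2P - 4  [with W=-2, P=2]  = 2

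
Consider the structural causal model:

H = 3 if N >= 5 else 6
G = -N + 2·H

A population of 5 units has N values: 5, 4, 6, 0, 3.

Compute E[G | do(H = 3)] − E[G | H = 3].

1.9

Every unit gets H=3 under the intervention. G values become 1, 2, 0, 6, 3; E[G|do(H=3)] = 2.4.
E[G|H=3] averages over only the 2 units with H=3 (N = 5, 6): G = 1, 0, mean 0.5.
Difference = 2.4 − 0.5 = 1.9.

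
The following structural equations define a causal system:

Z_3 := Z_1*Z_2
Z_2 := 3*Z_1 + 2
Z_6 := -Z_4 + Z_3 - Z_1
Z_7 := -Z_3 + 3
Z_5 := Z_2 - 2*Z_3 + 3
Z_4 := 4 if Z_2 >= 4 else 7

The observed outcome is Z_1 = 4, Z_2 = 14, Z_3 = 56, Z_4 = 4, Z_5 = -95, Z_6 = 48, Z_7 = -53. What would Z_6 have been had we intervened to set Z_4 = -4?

56

Under do(Z_4=-4), the mechanism Z_4 := 4 if Z_2 >= 4 else 7 is discarded; Z_4 is fixed at -4.
Z_2 = 3*Z_1 + 2  [with Z_1=4]  = 14
Z_3 = Z_1*Z_2  [with Z_1=4, Z_2=14]  = 56
Z_6 = -Z_4 + Z_3 - Z_1  [with Z_4=-4, Z_3=56, Z_1=4]  = 56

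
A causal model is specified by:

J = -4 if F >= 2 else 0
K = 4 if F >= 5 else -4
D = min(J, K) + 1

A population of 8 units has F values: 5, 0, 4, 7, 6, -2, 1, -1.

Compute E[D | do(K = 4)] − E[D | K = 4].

2

The intervention sets K=4 in all 8 units regardless of F. Recomputing D per unit gives -3, 1, -3, -3, -3, 1, 1, 1; average -1.
E[D|K=4] averages over only the 3 units with K=4 (F = 5, 7, 6): D = -3, -3, -3, mean -3.
Difference = -1 − (-3) = 2.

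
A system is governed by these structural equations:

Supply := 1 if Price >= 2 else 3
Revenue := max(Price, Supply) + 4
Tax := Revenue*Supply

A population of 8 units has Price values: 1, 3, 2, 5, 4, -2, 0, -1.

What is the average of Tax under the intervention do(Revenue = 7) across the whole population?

14

Under do(Revenue=7), Revenue's equation is replaced by Revenue=7 for every unit. Per-unit Tax: 21, 7, 7, 7, 7, 21, 21, 21. Mean = 14.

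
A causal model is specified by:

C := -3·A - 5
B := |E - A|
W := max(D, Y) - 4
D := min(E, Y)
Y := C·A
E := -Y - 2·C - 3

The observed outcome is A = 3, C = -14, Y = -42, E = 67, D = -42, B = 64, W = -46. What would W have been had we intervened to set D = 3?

-1

Under do(D=3), the mechanism D := min(E, Y) is discarded; D is fixed at 3.
C = -3·A - 5  [with A=3]  = -14
Y = C·A  [with C=-14, A=3]  = -42
W = max(D, Y) - 4  [with D=3, Y=-42]  = -1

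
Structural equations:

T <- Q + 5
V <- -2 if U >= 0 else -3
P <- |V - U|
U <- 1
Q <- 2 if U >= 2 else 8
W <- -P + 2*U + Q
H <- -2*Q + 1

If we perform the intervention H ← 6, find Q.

8

Under do(H=6), the mechanism H <- -2*Q + 1 is discarded; H is fixed at 6.
Q is not downstream of the intervention, so its value is determined by the original equations.
Q = 2 if U >= 2 else 8  [with U=1]  = 8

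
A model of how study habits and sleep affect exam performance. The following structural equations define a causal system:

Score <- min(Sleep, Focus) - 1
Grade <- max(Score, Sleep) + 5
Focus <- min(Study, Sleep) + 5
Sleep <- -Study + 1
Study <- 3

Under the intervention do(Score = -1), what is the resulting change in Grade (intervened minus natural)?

1

Intervening sets Score = -1 and removes its equation (Score <- min(Sleep, Focus) - 1).
Sleep = -Study + 1  [with Study=3]  = -2
Grade = max(Score, Sleep) + 5  [with Score=-1, Sleep=-2]  = 4
Without intervention: Sleep = -Study + 1  [with Study=3]  = -2; Focus = min(Study, Sleep) + 5  [with Study=3, Sleep=-2]  = 3; Score = min(Sleep, Focus) - 1  [with Sleep=-2, Focus=3]  = -3; Grade = max(Score, Sleep) + 5  [with Score=-3, Sleep=-2]  = 3.
Change = 4 − 3 = 1.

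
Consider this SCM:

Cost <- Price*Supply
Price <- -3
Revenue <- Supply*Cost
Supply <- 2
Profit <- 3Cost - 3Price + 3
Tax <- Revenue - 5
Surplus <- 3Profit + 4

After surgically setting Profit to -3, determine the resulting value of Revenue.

do(Profit=-3) replaces the equation Profit <- 3Cost - 3Price + 3 with the constant Profit = -3.
No directed path runs from Profit to Revenue, so Revenue keeps its natural value.
Cost = Price*Supply  [with Price=-3, Supply=2]  = -6
Revenue = Supply*Cost  [with Supply=2, Cost=-6]  = -12

-12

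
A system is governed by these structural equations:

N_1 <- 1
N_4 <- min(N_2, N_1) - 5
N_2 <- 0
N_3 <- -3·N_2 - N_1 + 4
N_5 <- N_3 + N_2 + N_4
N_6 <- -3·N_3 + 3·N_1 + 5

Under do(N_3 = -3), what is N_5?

-8

do(N_3=-3) replaces the equation N_3 <- -3·N_2 - N_1 + 4 with the constant N_3 = -3.
N_4 = min(N_2, N_1) - 5  [with N_2=0, N_1=1]  = -5
N_5 = N_3 + N_2 + N_4  [with N_3=-3, N_2=0, N_4=-5]  = -8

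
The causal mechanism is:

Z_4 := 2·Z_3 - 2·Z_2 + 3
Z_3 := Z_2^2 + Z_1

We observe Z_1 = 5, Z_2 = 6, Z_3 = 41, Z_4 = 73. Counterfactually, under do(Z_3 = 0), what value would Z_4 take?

The intervention breaks the incoming arrows to Z_3: Z_3 := Z_2^2 + Z_1 no longer applies, and Z_3 = 0.
Z_4 = 2·Z_3 - 2·Z_2 + 3  [with Z_3=0, Z_2=6]  = -9

-9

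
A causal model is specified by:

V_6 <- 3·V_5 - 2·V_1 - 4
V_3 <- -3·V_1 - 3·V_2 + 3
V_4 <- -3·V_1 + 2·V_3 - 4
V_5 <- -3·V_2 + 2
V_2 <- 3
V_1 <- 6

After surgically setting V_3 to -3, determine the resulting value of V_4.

The intervention breaks the incoming arrows to V_3: V_3 <- -3·V_1 - 3·V_2 + 3 no longer applies, and V_3 = -3.
V_4 = -3·V_1 + 2·V_3 - 4  [with V_1=6, V_3=-3]  = -28

-28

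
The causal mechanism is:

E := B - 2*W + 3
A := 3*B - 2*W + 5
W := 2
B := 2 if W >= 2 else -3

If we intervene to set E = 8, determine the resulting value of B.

2

Under do(E=8), the mechanism E := B - 2*W + 3 is discarded; E is fixed at 8.
Since B is not a descendant of the intervened variable, it is unaffected.
B = 2 if W >= 2 else -3  [with W=2]  = 2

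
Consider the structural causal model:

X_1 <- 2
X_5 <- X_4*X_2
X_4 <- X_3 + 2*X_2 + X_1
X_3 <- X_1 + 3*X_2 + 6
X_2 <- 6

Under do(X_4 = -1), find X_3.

Under do(X_4=-1), the mechanism X_4 <- X_3 + 2*X_2 + X_1 is discarded; X_4 is fixed at -1.
Since X_3 is not a descendant of the intervened variable, it is unaffected.
X_3 = X_1 + 3*X_2 + 6  [with X_1=2, X_2=6]  = 26

26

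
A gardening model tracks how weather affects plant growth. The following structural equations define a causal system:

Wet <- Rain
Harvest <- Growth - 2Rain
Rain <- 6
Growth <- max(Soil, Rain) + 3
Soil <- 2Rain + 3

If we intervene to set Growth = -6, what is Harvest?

-18

Intervening sets Growth = -6 and removes its equation (Growth <- max(Soil, Rain) + 3).
Harvest = Growth - 2Rain  [with Growth=-6, Rain=6]  = -18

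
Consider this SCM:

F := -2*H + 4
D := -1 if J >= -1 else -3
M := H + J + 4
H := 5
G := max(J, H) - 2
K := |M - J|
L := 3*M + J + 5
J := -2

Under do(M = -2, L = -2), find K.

0

The joint intervention fixes M = -2, L = -2, removing each variable's own equation.
K = |M - J|  [with M=-2, J=-2]  = 0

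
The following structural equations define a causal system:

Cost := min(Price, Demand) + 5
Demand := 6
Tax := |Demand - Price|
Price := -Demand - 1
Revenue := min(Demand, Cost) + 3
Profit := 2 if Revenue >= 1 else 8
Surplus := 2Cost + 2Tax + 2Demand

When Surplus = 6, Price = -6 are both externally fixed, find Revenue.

Under do(Surplus = 6, Price = -6), each intervened variable's structural equation is replaced by its fixed value.
Cost = min(Price, Demand) + 5  [with Price=-6, Demand=6]  = -1
Revenue = min(Demand, Cost) + 3  [with Demand=6, Cost=-1]  = 2

2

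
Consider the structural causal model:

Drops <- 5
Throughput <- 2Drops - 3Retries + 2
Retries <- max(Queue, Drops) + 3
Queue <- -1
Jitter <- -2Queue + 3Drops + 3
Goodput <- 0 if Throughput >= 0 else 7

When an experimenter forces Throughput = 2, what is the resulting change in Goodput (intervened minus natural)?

-7

The intervention breaks the incoming arrows to Throughput: Throughput <- 2Drops - 3Retries + 2 no longer applies, and Throughput = 2.
Goodput = 0 if Throughput >= 0 else 7  [with Throughput=2]  = 0
Without intervention: Retries = max(Queue, Drops) + 3  [with Queue=-1, Drops=5]  = 8; Throughput = 2Drops - 3Retries + 2  [with Drops=5, Retries=8]  = -12; Goodput = 0 if Throughput >= 0 else 7  [with Throughput=-12]  = 7.
Change = 0 − 7 = -7.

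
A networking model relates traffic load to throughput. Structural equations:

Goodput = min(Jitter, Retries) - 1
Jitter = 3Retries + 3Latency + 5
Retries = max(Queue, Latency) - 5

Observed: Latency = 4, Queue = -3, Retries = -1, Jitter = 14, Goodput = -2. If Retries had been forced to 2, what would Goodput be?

1

do(Retries=2) replaces the equation Retries = max(Queue, Latency) - 5 with the constant Retries = 2.
Jitter = 3Retries + 3Latency + 5  [with Retries=2, Latency=4]  = 23
Goodput = min(Jitter, Retries) - 1  [with Jitter=23, Retries=2]  = 1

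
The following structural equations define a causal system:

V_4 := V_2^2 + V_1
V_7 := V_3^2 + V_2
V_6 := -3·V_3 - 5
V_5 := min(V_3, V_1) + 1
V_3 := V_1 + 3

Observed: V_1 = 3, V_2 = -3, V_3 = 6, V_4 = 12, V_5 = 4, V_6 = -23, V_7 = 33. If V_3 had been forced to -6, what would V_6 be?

The intervention breaks the incoming arrows to V_3: V_3 := V_1 + 3 no longer applies, and V_3 = -6.
V_6 = -3·V_3 - 5  [with V_3=-6]  = 13

13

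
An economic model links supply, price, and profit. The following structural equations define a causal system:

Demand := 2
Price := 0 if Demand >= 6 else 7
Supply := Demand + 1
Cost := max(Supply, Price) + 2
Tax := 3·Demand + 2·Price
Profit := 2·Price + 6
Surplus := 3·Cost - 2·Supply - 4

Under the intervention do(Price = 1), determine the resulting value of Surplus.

Under do(Price=1), the mechanism Price := 0 if Demand >= 6 else 7 is discarded; Price is fixed at 1.
Supply = Demand + 1  [with Demand=2]  = 3
Cost = max(Supply, Price) + 2  [with Supply=3, Price=1]  = 5
Surplus = 3·Cost - 2·Supply - 4  [with Cost=5, Supply=3]  = 5

5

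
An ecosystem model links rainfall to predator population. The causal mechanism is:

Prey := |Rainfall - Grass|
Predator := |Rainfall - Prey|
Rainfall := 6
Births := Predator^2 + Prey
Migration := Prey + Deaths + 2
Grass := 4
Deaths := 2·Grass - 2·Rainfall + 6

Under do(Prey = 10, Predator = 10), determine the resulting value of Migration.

Under do(Prey = 10, Predator = 10), each intervened variable's structural equation is replaced by its fixed value.
Deaths = 2·Grass - 2·Rainfall + 6  [with Grass=4, Rainfall=6]  = 2
Migration = Prey + Deaths + 2  [with Prey=10, Deaths=2]  = 14

14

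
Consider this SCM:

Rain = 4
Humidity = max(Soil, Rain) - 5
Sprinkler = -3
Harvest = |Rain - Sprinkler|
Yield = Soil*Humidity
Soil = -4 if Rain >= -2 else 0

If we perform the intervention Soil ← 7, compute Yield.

do(Soil=7) replaces the equation Soil = -4 if Rain >= -2 else 0 with the constant Soil = 7.
Humidity = max(Soil, Rain) - 5  [with Soil=7, Rain=4]  = 2
Yield = Soil*Humidity  [with Soil=7, Humidity=2]  = 14

14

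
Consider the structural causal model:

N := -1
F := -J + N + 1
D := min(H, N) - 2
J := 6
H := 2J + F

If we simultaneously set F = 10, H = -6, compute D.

Setting F = 10, H = -6 by intervention discards those variables' equations.
D = min(H, N) - 2  [with H=-6, N=-1]  = -8

-8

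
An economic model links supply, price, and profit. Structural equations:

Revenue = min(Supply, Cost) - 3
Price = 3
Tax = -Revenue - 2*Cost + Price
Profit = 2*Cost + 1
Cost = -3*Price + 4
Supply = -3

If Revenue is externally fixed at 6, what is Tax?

7

Intervening sets Revenue = 6 and removes its equation (Revenue = min(Supply, Cost) - 3).
Cost = -3*Price + 4  [with Price=3]  = -5
Tax = -Revenue - 2*Cost + Price  [with Revenue=6, Cost=-5, Price=3]  = 7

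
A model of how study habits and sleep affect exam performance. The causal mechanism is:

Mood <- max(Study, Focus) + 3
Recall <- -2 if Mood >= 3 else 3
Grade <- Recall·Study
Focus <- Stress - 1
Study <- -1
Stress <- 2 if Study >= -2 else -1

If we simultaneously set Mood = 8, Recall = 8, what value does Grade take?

The joint intervention fixes Mood = 8, Recall = 8, removing each variable's own equation.
Grade = Recall·Study  [with Recall=8, Study=-1]  = -8

-8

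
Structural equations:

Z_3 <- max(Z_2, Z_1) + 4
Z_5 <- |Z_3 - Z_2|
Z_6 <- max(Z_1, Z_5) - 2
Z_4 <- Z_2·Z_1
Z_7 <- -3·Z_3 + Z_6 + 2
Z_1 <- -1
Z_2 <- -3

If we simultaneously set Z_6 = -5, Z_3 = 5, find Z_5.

8

Under do(Z_6 = -5, Z_3 = 5), each intervened variable's structural equation is replaced by its fixed value.
Z_5 = |Z_3 - Z_2|  [with Z_3=5, Z_2=-3]  = 8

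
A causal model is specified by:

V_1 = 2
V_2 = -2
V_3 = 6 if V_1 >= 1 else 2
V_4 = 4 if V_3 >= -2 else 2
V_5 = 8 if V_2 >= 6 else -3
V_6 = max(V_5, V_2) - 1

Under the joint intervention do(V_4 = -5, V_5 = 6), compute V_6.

The joint intervention fixes V_4 = -5, V_5 = 6, removing each variable's own equation.
V_6 = max(V_5, V_2) - 1  [with V_5=6, V_2=-2]  = 5

5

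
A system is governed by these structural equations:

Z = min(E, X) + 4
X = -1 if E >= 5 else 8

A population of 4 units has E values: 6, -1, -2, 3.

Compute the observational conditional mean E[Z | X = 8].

4

E[Z|X=8] averages over only the 3 units with X=8 (E = -1, -2, 3): Z = 3, 2, 7, mean 4.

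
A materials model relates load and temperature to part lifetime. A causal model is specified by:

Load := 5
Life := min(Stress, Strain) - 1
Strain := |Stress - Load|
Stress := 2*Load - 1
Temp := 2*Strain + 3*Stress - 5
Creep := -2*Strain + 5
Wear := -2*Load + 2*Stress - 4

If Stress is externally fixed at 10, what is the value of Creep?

-5

do(Stress=10) replaces the equation Stress := 2*Load - 1 with the constant Stress = 10.
Strain = |Stress - Load|  [with Stress=10, Load=5]  = 5
Creep = -2*Strain + 5  [with Strain=5]  = -5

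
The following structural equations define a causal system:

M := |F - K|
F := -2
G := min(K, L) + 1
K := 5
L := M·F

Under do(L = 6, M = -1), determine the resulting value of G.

The joint intervention fixes L = 6, M = -1, removing each variable's own equation.
G = min(K, L) + 1  [with K=5, L=6]  = 6

6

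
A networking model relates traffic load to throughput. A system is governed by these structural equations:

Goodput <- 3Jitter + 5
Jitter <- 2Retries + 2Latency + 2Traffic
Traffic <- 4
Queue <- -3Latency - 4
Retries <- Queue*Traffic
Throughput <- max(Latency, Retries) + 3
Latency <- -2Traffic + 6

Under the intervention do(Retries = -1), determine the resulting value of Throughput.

Under do(Retries=-1), the mechanism Retries <- Queue*Traffic is discarded; Retries is fixed at -1.
Latency = -2Traffic + 6  [with Traffic=4]  = -2
Throughput = max(Latency, Retries) + 3  [with Latency=-2, Retries=-1]  = 2

2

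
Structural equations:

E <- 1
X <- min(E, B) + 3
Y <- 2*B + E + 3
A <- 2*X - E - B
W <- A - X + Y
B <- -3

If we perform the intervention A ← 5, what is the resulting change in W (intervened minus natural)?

3

Under do(A=5), the mechanism A <- 2*X - E - B is discarded; A is fixed at 5.
X = min(E, B) + 3  [with E=1, B=-3]  = 0
Y = 2*B + E + 3  [with B=-3, E=1]  = -2
W = A - X + Y  [with A=5, X=0, Y=-2]  = 3
Without intervention: X = min(E, B) + 3  [with E=1, B=-3]  = 0; A = 2*X - E - B  [with X=0, E=1, B=-3]  = 2; Y = 2*B + E + 3  [with B=-3, E=1]  = -2; W = A - X + Y  [with A=2, X=0, Y=-2]  = 0.
Change = 3 − 0 = 3.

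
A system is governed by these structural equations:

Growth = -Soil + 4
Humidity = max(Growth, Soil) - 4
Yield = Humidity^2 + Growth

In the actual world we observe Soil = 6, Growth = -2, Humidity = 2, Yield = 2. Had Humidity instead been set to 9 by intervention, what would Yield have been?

79

The intervention breaks the incoming arrows to Humidity: Humidity = max(Growth, Soil) - 4 no longer applies, and Humidity = 9.
Growth = -Soil + 4  [with Soil=6]  = -2
Yield = Humidity^2 + Growth  [with Humidity=9, Growth=-2]  = 79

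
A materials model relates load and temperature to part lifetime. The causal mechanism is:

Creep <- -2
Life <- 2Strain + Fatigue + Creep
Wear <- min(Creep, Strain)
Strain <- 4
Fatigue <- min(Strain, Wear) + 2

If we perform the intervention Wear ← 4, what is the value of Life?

do(Wear=4) replaces the equation Wear <- min(Creep, Strain) with the constant Wear = 4.
Fatigue = min(Strain, Wear) + 2  [with Strain=4, Wear=4]  = 6
Life = 2Strain + Fatigue + Creep  [with Strain=4, Fatigue=6, Creep=-2]  = 12

12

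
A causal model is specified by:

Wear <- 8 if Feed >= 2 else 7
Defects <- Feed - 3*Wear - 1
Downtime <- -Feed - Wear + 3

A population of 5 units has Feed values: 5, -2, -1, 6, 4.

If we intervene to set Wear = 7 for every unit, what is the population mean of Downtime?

Under do(Wear=7), Wear's equation is replaced by Wear=7 for every unit. Per-unit Downtime: -9, -2, -3, -10, -8. Mean = -6.4.

-6.4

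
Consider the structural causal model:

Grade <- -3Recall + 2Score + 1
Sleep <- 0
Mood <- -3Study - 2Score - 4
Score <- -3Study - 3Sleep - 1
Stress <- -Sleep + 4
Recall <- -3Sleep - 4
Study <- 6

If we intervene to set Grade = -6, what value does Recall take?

Intervening sets Grade = -6 and removes its equation (Grade <- -3Recall + 2Score + 1).
Since Recall is not a descendant of the intervened variable, it is unaffected.
Recall = -3Sleep - 4  [with Sleep=0]  = -4

-4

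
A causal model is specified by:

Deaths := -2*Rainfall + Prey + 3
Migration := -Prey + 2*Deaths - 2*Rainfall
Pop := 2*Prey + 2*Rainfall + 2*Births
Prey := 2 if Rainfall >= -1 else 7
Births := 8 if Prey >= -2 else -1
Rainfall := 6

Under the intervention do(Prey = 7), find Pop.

42

Under do(Prey=7), the mechanism Prey := 2 if Rainfall >= -1 else 7 is discarded; Prey is fixed at 7.
Births = 8 if Prey >= -2 else -1  [with Prey=7]  = 8
Pop = 2*Prey + 2*Rainfall + 2*Births  [with Prey=7, Rainfall=6, Births=8]  = 42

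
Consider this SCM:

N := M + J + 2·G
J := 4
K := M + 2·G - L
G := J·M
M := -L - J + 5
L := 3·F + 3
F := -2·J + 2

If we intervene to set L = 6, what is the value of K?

The intervention breaks the incoming arrows to L: L := 3·F + 3 no longer applies, and L = 6.
M = -L - J + 5  [with L=6, J=4]  = -5
G = J·M  [with J=4, M=-5]  = -20
K = M + 2·G - L  [with M=-5, G=-20, L=6]  = -51

-51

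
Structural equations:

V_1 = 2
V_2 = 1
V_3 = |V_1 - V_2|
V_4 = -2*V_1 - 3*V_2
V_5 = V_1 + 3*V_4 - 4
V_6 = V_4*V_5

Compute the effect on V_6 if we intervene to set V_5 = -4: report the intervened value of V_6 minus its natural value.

The intervention breaks the incoming arrows to V_5: V_5 = V_1 + 3*V_4 - 4 no longer applies, and V_5 = -4.
V_4 = -2*V_1 - 3*V_2  [with V_1=2, V_2=1]  = -7
V_6 = V_4*V_5  [with V_4=-7, V_5=-4]  = 28
Without intervention: V_4 = -2*V_1 - 3*V_2  [with V_1=2, V_2=1]  = -7; V_5 = V_1 + 3*V_4 - 4  [with V_1=2, V_4=-7]  = -23; V_6 = V_4*V_5  [with V_4=-7, V_5=-23]  = 161.
Change = 28 − 161 = -133.

-133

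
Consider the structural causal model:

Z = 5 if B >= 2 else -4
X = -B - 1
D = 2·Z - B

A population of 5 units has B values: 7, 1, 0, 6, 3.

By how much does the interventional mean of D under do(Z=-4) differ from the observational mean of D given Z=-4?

Under do(Z=-4), Z's equation is replaced by Z=-4 for every unit. Per-unit D: -15, -9, -8, -14, -11. Mean = -11.4.
Observing Z=-4 restricts to units where Z's equation naturally yields -4: B ∈ {1, 0}. In that subpopulation D = -9, -8, mean -8.5.
Difference = -11.4 − (-8.5) = -2.9.

-2.9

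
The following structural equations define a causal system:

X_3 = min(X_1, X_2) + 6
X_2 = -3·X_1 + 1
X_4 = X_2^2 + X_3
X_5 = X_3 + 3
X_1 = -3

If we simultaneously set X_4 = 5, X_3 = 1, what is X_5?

4

The joint intervention fixes X_4 = 5, X_3 = 1, removing each variable's own equation.
X_5 = X_3 + 3  [with X_3=1]  = 4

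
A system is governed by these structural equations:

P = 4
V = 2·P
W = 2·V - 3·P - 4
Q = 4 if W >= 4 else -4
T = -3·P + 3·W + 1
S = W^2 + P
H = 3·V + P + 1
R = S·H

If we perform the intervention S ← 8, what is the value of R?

232

Intervening sets S = 8 and removes its equation (S = W^2 + P).
V = 2·P  [with P=4]  = 8
H = 3·V + P + 1  [with V=8, P=4]  = 29
R = S·H  [with S=8, H=29]  = 232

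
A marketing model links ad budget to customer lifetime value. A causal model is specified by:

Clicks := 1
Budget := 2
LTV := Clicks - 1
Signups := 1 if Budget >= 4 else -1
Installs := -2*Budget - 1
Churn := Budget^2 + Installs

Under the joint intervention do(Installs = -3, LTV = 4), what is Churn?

1

The joint intervention fixes Installs = -3, LTV = 4, removing each variable's own equation.
Churn = Budget^2 + Installs  [with Budget=2, Installs=-3]  = 1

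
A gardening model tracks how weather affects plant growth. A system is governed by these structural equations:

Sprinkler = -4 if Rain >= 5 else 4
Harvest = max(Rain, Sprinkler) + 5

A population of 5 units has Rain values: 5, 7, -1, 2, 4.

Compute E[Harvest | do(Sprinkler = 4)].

9.8

The intervention sets Sprinkler=4 in all 5 units regardless of Rain. Recomputing Harvest per unit gives 10, 12, 9, 9, 9; average 9.8.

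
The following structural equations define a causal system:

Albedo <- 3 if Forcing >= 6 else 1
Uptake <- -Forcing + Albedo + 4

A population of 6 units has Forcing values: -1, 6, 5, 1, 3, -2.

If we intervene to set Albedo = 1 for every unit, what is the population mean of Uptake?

do(Albedo=1) breaks Albedo's dependence on Forcing. With Albedo=1 fixed, Uptake across the units is 6, -1, 0, 4, 2, 7, mean 3.

3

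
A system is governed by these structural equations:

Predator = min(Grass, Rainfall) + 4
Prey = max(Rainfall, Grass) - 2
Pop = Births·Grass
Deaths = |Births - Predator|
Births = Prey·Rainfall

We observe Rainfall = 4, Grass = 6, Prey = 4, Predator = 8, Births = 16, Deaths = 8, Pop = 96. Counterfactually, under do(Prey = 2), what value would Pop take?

The intervention breaks the incoming arrows to Prey: Prey = max(Rainfall, Grass) - 2 no longer applies, and Prey = 2.
Births = Prey·Rainfall  [with Prey=2, Rainfall=4]  = 8
Pop = Births·Grass  [with Births=8, Grass=6]  = 48

48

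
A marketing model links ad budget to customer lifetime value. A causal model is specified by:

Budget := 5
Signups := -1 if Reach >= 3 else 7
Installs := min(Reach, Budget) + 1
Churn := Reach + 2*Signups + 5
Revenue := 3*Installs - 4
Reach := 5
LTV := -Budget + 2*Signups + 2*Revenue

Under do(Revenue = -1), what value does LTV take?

-9

Intervening sets Revenue = -1 and removes its equation (Revenue := 3*Installs - 4).
Signups = -1 if Reach >= 3 else 7  [with Reach=5]  = -1
LTV = -Budget + 2*Signups + 2*Revenue  [with Budget=5, Signups=-1, Revenue=-1]  = -9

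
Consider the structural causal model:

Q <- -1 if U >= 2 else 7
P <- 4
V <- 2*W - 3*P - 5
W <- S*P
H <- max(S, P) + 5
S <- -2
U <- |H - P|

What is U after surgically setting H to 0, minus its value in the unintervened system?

-1

The intervention breaks the incoming arrows to H: H <- max(S, P) + 5 no longer applies, and H = 0.
U = |H - P|  [with H=0, P=4]  = 4
Without intervention: H = max(S, P) + 5  [with S=-2, P=4]  = 9; U = |H - P|  [with H=9, P=4]  = 5.
Change = 4 − 5 = -1.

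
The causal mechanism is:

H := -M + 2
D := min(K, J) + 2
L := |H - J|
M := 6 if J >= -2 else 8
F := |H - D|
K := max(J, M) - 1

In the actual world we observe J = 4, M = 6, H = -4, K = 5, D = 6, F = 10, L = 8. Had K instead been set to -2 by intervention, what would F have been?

4

Under do(K=-2), the mechanism K := max(J, M) - 1 is discarded; K is fixed at -2.
M = 6 if J >= -2 else 8  [with J=4]  = 6
H = -M + 2  [with M=6]  = -4
D = min(K, J) + 2  [with K=-2, J=4]  = 0
F = |H - D|  [with H=-4, D=0]  = 4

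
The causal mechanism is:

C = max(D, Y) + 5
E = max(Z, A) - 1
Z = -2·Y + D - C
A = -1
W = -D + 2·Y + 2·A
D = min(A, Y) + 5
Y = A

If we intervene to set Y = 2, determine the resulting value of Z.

-9

Under do(Y=2), the mechanism Y = A is discarded; Y is fixed at 2.
D = min(A, Y) + 5  [with A=-1, Y=2]  = 4
C = max(D, Y) + 5  [with D=4, Y=2]  = 9
Z = -2·Y + D - C  [with Y=2, D=4, C=9]  = -9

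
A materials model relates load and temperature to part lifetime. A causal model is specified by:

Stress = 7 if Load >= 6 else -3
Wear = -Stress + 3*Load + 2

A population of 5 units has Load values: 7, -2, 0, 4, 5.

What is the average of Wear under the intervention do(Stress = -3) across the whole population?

do(Stress=-3) breaks Stress's dependence on Load. With Stress=-3 fixed, Wear across the units is 26, -1, 5, 17, 20, mean 13.4.

13.4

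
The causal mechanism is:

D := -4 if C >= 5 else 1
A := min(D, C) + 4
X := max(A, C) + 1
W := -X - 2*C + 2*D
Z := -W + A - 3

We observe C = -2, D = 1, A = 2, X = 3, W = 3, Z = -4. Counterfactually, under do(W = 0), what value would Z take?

-1

The intervention breaks the incoming arrows to W: W := -X - 2*C + 2*D no longer applies, and W = 0.
D = -4 if C >= 5 else 1  [with C=-2]  = 1
A = min(D, C) + 4  [with D=1, C=-2]  = 2
Z = -W + A - 3  [with W=0, A=2]  = -1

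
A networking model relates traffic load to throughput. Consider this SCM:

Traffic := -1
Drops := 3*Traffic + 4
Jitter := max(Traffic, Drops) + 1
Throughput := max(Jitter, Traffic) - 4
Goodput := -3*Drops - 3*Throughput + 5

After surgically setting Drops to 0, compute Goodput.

14

do(Drops=0) replaces the equation Drops := 3*Traffic + 4 with the constant Drops = 0.
Jitter = max(Traffic, Drops) + 1  [with Traffic=-1, Drops=0]  = 1
Throughput = max(Jitter, Traffic) - 4  [with Jitter=1, Traffic=-1]  = -3
Goodput = -3*Drops - 3*Throughput + 5  [with Drops=0, Throughput=-3]  = 14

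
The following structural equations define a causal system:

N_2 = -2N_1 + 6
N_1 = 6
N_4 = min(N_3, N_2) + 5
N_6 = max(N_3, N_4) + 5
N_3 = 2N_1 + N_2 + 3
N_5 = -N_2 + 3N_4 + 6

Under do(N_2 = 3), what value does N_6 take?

Under do(N_2=3), the mechanism N_2 = -2N_1 + 6 is discarded; N_2 is fixed at 3.
N_3 = 2N_1 + N_2 + 3  [with N_1=6, N_2=3]  = 18
N_4 = min(N_3, N_2) + 5  [with N_3=18, N_2=3]  = 8
N_6 = max(N_3, N_4) + 5  [with N_3=18, N_4=8]  = 23

23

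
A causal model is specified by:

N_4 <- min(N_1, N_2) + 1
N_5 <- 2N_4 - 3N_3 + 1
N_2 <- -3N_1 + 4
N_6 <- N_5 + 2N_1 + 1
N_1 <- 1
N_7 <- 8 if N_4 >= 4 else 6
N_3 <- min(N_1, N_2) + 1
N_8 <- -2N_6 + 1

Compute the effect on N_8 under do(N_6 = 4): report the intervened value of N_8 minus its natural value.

-4

Intervening sets N_6 = 4 and removes its equation (N_6 <- N_5 + 2N_1 + 1).
N_8 = -2N_6 + 1  [with N_6=4]  = -7
Without intervention: N_2 = -3N_1 + 4  [with N_1=1]  = 1; N_3 = min(N_1, N_2) + 1  [with N_1=1, N_2=1]  = 2; N_4 = min(N_1, N_2) + 1  [with N_1=1, N_2=1]  = 2; N_5 = 2N_4 - 3N_3 + 1  [with N_4=2, N_3=2]  = -1; N_6 = N_5 + 2N_1 + 1  [with N_5=-1, N_1=1]  = 2; N_8 = -2N_6 + 1  [with N_6=2]  = -3.
Change = -7 − (-3) = -4.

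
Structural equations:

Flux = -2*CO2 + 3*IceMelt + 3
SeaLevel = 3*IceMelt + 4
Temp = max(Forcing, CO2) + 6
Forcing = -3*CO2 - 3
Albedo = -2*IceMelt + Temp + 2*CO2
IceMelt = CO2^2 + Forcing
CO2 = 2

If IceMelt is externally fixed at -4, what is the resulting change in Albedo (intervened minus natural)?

Intervening sets IceMelt = -4 and removes its equation (IceMelt = CO2^2 + Forcing).
Forcing = -3*CO2 - 3  [with CO2=2]  = -9
Temp = max(Forcing, CO2) + 6  [with Forcing=-9, CO2=2]  = 8
Albedo = -2*IceMelt + Temp + 2*CO2  [with IceMelt=-4, Temp=8, CO2=2]  = 20
Without intervention: Forcing = -3*CO2 - 3  [with CO2=2]  = -9; Temp = max(Forcing, CO2) + 6  [with Forcing=-9, CO2=2]  = 8; IceMelt = CO2^2 + Forcing  [with CO2=2, Forcing=-9]  = -5; Albedo = -2*IceMelt + Temp + 2*CO2  [with IceMelt=-5, Temp=8, CO2=2]  = 22.
Change = 20 − 22 = -2.

-2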